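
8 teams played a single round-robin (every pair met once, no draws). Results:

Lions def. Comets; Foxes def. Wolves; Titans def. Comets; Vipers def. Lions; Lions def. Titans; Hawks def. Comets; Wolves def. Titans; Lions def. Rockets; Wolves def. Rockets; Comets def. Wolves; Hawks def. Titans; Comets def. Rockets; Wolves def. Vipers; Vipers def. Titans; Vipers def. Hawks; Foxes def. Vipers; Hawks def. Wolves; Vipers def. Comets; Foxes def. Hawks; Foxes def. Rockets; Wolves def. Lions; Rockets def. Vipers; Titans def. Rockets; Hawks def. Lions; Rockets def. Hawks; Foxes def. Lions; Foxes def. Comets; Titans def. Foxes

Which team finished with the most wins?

Foxes

Win totals: Rockets 2, Wolves 4, Titans 3, Foxes 6, Comets 2, Lions 3, Hawks 4, Vipers 4.
Foxes leads with 6 wins (next highest: 4).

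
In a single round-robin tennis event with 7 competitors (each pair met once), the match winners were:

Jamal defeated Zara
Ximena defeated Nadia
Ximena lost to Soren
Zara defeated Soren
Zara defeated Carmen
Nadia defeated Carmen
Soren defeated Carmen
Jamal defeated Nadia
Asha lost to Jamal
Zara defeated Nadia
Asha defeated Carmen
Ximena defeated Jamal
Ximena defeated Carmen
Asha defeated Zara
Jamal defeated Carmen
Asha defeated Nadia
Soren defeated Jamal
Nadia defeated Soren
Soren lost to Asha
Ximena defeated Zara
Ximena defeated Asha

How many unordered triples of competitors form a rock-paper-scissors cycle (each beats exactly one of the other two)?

6

Win totals: Nadia 2, Zara 3, Asha 4, Ximena 5, Soren 3, Carmen 0, Jamal 4.
A competitor with w wins dominates both others in C(w,2) triples; summing gives 1 + 3 + 6 + 10 + 3 + 0 + 6 = 29 transitive triples.
Total triples C(7,3) = 35, so cyclic triples = 35 − 29 = 6.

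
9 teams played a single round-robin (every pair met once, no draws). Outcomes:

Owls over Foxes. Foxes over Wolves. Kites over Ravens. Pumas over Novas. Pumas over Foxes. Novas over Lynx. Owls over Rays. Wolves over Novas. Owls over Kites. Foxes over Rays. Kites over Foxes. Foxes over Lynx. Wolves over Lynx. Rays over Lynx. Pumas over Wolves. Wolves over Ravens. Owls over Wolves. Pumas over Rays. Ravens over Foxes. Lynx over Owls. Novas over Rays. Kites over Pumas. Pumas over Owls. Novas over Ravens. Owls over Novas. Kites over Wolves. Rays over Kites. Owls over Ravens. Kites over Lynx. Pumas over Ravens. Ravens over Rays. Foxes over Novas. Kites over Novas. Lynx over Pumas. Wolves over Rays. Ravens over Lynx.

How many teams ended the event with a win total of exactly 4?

Win totals: Pumas 6, Ravens 3, Lynx 2, Novas 3, Foxes 4, Rays 2, Owls 6, Kites 6, Wolves 4.
Exactly 4: Foxes, Wolves — 2 teams.

2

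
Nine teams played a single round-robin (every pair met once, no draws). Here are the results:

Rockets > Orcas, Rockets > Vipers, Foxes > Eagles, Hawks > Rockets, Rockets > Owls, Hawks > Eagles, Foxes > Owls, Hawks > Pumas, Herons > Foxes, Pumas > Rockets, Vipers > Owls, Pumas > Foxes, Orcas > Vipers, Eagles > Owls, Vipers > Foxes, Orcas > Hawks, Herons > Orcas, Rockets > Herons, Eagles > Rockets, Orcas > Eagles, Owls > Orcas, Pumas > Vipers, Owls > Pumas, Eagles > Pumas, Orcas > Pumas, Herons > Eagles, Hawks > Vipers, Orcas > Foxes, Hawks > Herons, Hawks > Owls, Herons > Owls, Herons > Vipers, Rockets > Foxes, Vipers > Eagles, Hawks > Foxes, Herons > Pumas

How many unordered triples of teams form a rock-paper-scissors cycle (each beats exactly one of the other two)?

17

Win totals: Eagles 3, Rockets 5, Pumas 3, Vipers 3, Hawks 7, Owls 2, Foxes 2, Orcas 5, Herons 6.
A team with w wins dominates both others in C(w,2) triples; summing gives 3 + 10 + 3 + 3 + 21 + 1 + 1 + 10 + 15 = 67 transitive triples.
Total triples C(9,3) = 84, so cyclic triples = 84 − 67 = 17.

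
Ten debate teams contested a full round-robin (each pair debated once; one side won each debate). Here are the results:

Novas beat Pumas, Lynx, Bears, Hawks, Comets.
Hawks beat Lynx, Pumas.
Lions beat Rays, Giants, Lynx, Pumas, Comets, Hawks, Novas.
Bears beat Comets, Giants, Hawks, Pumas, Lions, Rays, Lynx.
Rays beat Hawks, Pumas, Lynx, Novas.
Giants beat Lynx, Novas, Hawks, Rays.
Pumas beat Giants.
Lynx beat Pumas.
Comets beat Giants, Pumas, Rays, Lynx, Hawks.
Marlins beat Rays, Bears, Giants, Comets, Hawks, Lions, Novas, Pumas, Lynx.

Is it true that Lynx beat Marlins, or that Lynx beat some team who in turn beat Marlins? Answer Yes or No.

No

Lynx did not beat Marlins directly.
Lynx beat Pumas, but each of them lost to Marlins. No two-step path.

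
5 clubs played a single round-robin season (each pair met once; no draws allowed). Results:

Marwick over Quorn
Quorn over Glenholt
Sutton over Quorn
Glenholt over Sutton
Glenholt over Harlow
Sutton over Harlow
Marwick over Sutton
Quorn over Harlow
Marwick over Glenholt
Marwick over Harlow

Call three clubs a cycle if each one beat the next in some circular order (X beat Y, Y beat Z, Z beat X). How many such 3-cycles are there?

1

Win totals: Quorn 2, Glenholt 2, Harlow 0, Marwick 4, Sutton 2.
A club with w wins dominates both others in C(w,2) triples; summing gives 1 + 1 + 0 + 6 + 1 = 9 transitive triples.
Total triples C(5,3) = 10, so cyclic triples = 10 − 9 = 1.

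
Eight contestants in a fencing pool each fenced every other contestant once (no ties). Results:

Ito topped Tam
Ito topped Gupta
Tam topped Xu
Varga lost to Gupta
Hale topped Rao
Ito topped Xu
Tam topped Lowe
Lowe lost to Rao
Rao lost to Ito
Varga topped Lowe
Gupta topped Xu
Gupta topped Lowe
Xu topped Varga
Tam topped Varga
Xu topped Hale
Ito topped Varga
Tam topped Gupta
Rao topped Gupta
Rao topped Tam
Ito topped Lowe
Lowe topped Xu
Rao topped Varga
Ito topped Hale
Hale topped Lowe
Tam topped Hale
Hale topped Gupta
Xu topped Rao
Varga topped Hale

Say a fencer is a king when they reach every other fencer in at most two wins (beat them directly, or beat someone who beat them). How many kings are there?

1

Gupta cannot reach Ito, Tam in two steps.
Ito reaches everyone (king).
Rao cannot reach Ito in two steps.
Lowe cannot reach Gupta, Ito, Tam in two steps.
Varga cannot reach Ito, Tam in two steps.
Tam cannot reach Ito in two steps.
Xu cannot reach Ito in two steps.
Hale cannot reach Ito in two steps.
Kings: Ito — 1.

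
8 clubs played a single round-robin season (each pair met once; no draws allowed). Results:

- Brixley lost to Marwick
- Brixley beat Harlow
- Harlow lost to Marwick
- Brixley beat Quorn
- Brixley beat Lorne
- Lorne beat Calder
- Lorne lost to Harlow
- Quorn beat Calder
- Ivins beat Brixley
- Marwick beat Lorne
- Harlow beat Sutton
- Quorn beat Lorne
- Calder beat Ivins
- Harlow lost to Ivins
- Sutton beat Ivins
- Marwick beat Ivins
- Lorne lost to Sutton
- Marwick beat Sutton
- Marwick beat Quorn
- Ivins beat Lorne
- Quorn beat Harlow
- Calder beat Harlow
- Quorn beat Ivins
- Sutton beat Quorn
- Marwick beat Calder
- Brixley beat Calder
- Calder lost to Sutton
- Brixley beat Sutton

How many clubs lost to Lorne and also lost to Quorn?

Lorne beat: Calder.
Quorn beat: Lorne, Ivins, Calder, Harlow.
Both beat: Calder — 1.

1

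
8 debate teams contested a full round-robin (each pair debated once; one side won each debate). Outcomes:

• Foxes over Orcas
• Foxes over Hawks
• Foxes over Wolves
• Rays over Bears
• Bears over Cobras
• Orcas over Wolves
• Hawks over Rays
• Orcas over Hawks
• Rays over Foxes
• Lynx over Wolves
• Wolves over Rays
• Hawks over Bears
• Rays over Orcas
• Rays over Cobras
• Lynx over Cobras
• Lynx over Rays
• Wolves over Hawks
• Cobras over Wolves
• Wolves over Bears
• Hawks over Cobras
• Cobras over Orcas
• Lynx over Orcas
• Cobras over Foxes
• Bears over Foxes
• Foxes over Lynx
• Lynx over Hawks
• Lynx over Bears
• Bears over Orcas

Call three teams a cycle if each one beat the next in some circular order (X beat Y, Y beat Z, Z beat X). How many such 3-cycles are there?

16

Win totals: Wolves 3, Rays 4, Orcas 2, Foxes 4, Bears 3, Hawks 3, Cobras 3, Lynx 6.
A team with w wins dominates both others in C(w,2) triples; summing gives 3 + 6 + 1 + 6 + 3 + 3 + 3 + 15 = 40 transitive triples.
Total triples C(8,3) = 56, so cyclic triples = 56 − 40 = 16.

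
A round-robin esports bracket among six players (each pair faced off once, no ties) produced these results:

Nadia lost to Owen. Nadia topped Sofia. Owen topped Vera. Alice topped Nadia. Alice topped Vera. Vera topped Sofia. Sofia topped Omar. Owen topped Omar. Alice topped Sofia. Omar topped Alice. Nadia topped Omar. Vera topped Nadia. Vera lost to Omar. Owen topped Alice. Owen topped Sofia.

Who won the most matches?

Win totals: Sofia 1, Vera 2, Nadia 2, Omar 2, Owen 5, Alice 3.
Owen leads with 5 wins (next highest: 3).

Owen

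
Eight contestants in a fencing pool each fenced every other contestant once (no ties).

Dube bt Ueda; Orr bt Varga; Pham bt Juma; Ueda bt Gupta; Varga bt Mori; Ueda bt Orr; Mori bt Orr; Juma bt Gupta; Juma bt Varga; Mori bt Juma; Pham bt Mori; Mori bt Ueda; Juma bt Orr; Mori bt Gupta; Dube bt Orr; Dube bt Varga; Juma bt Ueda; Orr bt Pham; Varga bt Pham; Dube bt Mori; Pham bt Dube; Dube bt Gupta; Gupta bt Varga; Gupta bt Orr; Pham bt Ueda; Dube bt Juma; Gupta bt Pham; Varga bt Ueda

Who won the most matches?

Win totals: Pham 4, Dube 6, Juma 4, Varga 3, Mori 4, Ueda 2, Orr 2, Gupta 3.
Dube leads with 6 wins (next highest: 4).

Dube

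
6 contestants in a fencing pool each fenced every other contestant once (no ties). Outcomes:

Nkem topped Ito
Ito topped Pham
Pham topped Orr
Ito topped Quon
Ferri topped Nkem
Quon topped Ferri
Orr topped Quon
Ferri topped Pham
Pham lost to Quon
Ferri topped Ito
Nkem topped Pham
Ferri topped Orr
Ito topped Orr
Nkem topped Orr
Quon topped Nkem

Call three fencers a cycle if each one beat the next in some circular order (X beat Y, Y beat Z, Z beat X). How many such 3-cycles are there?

Of the C(6,3) = 20 triples, the cyclic ones are: {Ferri, Quon, Ito}; {Ferri, Quon, Orr}; {Quon, Pham, Orr}; {Quon, Ito, Nkem}; {Quon, Orr, Nkem}.
That is 5.

5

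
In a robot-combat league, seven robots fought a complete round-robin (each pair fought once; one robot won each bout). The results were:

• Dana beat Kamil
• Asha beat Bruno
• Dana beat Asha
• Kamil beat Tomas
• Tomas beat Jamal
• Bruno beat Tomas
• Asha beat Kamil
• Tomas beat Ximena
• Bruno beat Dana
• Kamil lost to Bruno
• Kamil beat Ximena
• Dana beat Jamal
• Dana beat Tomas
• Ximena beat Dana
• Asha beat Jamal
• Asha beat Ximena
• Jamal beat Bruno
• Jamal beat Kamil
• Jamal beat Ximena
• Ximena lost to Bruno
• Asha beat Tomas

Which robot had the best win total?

Win totals: Ximena 1, Tomas 2, Asha 5, Jamal 3, Dana 4, Kamil 2, Bruno 4.
Asha leads with 5 wins (next highest: 4).

Asha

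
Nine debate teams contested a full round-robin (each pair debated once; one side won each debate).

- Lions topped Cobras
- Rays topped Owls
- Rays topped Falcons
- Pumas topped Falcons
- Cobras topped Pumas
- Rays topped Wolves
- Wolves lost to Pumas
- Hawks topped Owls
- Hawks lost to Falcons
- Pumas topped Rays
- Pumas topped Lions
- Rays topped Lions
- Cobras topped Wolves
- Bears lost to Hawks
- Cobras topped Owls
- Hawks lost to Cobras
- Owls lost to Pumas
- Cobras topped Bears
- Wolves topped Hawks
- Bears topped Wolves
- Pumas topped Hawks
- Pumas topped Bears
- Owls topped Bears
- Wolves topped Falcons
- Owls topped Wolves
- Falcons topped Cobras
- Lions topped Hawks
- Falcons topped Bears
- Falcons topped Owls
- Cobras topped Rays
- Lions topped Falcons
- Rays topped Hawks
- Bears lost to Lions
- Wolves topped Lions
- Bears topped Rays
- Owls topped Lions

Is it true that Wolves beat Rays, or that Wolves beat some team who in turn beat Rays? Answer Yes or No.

Wolves did not beat Rays directly.
Wolves beat Falcons, Hawks, Lions, but each of them lost to Rays. No two-step path.

No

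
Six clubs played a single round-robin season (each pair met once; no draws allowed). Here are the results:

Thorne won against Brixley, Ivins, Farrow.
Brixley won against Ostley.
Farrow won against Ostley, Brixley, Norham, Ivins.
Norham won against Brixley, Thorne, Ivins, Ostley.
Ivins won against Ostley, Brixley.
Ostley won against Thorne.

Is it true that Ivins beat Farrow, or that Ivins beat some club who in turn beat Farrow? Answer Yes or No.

No

Ivins did not beat Farrow directly.
Ivins beat Ostley, Brixley, but each of them lost to Farrow. No two-step path.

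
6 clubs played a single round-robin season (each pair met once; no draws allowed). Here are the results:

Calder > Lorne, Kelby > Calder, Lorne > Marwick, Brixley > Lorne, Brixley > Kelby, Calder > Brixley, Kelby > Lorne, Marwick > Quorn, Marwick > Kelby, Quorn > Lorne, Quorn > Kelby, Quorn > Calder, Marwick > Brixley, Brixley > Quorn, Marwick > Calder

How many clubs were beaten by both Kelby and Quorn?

2

Kelby beat: Lorne, Calder.
Quorn beat: Lorne, Calder, Kelby.
Both beat: Lorne, Calder — 2.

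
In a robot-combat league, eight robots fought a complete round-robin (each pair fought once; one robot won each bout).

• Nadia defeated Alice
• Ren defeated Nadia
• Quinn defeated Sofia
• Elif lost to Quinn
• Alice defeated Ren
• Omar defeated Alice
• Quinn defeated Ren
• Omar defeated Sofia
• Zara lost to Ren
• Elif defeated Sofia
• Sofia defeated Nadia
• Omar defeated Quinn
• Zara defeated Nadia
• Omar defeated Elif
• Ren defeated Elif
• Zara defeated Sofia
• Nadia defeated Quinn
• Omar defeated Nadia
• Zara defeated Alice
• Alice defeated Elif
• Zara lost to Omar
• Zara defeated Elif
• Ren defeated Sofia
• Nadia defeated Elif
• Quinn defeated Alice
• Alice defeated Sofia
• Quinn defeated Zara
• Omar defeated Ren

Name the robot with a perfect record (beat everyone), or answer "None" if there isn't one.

Omar has 7 wins out of 7 opponents — a perfect record.

Omar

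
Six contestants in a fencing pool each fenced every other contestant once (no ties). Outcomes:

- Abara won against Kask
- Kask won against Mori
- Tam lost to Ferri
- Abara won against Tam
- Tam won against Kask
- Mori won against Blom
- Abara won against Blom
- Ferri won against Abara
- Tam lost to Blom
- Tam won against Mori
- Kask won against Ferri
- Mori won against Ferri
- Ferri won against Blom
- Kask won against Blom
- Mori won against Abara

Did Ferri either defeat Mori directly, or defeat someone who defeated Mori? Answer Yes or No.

Ferri did not beat Mori directly.
Ferri beat Tam, Abara, Blom. Of those, Tam beat Mori.

Yes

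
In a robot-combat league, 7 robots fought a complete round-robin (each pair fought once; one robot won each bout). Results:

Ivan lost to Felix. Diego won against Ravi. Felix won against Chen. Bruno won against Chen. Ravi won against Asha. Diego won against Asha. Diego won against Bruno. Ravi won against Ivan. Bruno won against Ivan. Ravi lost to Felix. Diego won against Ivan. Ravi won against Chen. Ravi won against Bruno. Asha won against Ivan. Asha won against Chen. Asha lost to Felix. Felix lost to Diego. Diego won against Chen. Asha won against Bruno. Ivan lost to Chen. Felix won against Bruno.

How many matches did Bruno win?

Bruno's results: beat Chen, Ivan; lost to Ravi, Diego, Asha, Felix.
That is 2 wins.

2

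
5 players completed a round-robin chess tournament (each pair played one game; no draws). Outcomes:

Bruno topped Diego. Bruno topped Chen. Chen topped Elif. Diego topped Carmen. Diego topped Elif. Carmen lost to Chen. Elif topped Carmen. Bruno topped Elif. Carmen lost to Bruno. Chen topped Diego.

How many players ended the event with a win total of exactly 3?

Win totals: Chen 3, Diego 2, Elif 1, Carmen 0, Bruno 4.
Exactly 3: Chen — 1 player.

1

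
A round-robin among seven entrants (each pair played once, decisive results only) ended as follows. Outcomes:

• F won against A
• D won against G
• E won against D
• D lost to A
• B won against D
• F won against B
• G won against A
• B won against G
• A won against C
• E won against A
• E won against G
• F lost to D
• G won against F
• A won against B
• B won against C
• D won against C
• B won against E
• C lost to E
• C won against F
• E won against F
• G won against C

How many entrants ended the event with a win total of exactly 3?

Win totals: A 3, B 4, C 1, D 3, E 5, F 2, G 3.
Exactly 3: A, D, G — 3 entrants.

3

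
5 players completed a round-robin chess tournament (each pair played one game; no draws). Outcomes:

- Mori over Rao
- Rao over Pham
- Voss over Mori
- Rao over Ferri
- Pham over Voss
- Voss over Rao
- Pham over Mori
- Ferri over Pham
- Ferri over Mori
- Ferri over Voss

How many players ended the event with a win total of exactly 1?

1

Win totals: Voss 2, Mori 1, Rao 2, Ferri 3, Pham 2.
Exactly 1: Mori — 1 player.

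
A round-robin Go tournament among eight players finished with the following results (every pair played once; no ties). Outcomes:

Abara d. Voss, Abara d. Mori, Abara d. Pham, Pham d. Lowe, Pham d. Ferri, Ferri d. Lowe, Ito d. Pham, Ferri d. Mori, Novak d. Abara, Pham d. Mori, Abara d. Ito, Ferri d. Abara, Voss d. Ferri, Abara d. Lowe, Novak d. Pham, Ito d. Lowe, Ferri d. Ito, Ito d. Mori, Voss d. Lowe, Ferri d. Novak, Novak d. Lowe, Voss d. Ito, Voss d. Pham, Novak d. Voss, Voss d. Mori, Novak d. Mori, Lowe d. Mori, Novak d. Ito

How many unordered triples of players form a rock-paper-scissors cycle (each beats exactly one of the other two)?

Win totals: Voss 5, Pham 3, Novak 6, Lowe 1, Ferri 5, Abara 5, Mori 0, Ito 3.
A player with w wins dominates both others in C(w,2) triples; summing gives 10 + 3 + 15 + 0 + 10 + 10 + 0 + 3 = 51 transitive triples.
Total triples C(8,3) = 56, so cyclic triples = 56 − 51 = 5.

5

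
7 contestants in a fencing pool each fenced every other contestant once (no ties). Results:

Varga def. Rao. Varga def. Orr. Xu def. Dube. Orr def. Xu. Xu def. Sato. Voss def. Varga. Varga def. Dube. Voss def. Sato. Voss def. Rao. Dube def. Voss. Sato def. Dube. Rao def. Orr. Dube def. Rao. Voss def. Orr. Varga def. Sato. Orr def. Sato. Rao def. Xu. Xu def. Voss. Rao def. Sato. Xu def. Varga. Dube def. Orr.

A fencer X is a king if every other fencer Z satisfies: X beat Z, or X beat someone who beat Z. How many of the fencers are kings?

Sato cannot reach Varga, Xu in two steps.
Varga reaches everyone (king).
Rao reaches everyone (king).
Orr cannot reach Rao in two steps.
Xu reaches everyone (king).
Voss reaches everyone (king).
Dube reaches everyone (king).
Kings: Varga, Rao, Xu, Voss, Dube — 5.

5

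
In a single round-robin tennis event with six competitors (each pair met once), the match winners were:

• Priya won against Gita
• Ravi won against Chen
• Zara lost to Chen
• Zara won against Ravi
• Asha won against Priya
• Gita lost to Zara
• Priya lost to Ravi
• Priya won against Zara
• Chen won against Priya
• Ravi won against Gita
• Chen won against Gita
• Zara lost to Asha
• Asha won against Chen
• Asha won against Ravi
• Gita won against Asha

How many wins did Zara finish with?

Zara's results: beat Ravi, Gita; lost to Priya, Chen, Asha.
That is 2 wins.

2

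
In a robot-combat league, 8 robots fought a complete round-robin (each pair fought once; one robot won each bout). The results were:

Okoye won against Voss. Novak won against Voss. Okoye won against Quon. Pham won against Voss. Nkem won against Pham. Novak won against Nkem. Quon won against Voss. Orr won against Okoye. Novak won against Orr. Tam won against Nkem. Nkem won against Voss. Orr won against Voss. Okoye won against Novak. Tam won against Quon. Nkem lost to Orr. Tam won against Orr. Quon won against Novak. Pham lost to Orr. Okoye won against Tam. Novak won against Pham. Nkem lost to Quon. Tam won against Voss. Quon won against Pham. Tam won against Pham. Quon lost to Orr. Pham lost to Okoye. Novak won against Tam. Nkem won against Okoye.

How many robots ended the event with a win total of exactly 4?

Win totals: Pham 1, Quon 4, Okoye 5, Orr 5, Voss 0, Tam 5, Nkem 3, Novak 5.
Exactly 4: Quon — 1 robot.

1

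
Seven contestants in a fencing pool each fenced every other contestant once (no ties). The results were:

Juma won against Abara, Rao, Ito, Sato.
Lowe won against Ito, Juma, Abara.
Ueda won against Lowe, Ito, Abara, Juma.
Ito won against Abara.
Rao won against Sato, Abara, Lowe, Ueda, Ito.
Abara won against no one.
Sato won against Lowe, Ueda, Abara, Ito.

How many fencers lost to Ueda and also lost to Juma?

Ueda beat: Abara, Juma, Ito, Lowe.
Juma beat: Abara, Sato, Ito, Rao.
Both beat: Abara, Ito — 2.

2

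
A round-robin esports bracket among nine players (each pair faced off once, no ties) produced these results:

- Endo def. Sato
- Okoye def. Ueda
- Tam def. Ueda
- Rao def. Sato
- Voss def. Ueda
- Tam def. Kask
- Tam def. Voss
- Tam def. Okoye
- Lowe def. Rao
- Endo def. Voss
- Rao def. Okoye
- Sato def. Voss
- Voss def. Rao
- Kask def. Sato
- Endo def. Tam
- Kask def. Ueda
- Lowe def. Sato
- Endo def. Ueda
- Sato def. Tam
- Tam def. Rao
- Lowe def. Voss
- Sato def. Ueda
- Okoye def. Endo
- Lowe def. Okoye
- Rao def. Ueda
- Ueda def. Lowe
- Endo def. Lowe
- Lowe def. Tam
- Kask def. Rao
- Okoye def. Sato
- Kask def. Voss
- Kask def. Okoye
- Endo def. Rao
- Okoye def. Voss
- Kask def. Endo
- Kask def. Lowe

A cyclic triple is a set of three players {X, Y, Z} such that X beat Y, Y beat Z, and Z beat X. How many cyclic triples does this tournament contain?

15

Win totals: Voss 2, Sato 3, Endo 6, Kask 7, Ueda 1, Rao 3, Tam 5, Okoye 4, Lowe 5.
A player with w wins dominates both others in C(w,2) triples; summing gives 1 + 3 + 15 + 21 + 0 + 3 + 10 + 6 + 10 = 69 transitive triples.
Total triples C(9,3) = 84, so cyclic triples = 84 − 69 = 15.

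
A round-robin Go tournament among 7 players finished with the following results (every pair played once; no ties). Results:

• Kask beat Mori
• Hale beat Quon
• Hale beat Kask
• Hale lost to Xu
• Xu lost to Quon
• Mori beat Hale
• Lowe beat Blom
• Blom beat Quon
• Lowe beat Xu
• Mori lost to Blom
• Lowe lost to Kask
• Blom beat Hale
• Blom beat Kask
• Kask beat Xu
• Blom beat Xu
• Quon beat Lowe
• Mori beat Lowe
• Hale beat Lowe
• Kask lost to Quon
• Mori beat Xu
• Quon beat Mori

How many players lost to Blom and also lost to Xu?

1

Blom beat: Mori, Xu, Quon, Hale, Kask.
Xu beat: Hale.
Both beat: Hale — 1.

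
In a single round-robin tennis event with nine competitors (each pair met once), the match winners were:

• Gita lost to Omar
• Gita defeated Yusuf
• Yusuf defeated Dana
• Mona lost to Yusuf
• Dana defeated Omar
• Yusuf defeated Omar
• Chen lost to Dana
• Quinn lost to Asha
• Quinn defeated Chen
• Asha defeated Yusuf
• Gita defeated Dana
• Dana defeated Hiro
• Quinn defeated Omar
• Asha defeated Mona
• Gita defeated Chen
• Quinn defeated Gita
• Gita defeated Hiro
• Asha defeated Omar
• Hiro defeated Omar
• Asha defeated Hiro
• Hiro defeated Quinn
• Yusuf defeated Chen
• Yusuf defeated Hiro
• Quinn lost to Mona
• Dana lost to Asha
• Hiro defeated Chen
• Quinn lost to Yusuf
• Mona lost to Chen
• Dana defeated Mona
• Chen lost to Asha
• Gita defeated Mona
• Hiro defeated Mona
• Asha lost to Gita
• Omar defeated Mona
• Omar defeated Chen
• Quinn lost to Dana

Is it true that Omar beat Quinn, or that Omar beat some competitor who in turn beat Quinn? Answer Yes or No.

Omar did not beat Quinn directly.
Omar beat Gita, Chen, Mona. Of those, Mona beat Quinn.

Yes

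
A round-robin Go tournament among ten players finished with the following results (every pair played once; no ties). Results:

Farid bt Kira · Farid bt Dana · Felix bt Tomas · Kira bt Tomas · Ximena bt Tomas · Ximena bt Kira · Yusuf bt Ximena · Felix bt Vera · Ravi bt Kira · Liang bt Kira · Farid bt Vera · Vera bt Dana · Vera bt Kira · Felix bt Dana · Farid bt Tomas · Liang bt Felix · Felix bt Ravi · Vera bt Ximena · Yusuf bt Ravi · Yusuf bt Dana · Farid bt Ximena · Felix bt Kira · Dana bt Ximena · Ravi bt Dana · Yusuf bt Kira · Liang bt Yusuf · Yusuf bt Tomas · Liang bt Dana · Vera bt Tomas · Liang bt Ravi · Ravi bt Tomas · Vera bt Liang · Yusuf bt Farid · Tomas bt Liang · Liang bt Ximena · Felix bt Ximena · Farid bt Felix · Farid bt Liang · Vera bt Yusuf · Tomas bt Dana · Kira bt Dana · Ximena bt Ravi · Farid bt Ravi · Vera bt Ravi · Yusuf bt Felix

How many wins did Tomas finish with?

2

Tomas' results: beat Dana, Liang; lost to Ximena, Kira, Felix, Ravi, Yusuf, Vera, Farid.
That is 2 wins.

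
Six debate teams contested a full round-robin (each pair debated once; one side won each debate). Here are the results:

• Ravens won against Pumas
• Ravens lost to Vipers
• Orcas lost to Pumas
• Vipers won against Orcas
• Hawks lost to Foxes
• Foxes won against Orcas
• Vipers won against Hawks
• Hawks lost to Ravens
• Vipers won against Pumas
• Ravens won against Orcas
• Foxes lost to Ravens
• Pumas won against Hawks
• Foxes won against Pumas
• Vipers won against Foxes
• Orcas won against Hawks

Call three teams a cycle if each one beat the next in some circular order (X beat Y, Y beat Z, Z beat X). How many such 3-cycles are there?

0

Of the C(6,3) = 20 triples, the cyclic ones are: none.
That is 0.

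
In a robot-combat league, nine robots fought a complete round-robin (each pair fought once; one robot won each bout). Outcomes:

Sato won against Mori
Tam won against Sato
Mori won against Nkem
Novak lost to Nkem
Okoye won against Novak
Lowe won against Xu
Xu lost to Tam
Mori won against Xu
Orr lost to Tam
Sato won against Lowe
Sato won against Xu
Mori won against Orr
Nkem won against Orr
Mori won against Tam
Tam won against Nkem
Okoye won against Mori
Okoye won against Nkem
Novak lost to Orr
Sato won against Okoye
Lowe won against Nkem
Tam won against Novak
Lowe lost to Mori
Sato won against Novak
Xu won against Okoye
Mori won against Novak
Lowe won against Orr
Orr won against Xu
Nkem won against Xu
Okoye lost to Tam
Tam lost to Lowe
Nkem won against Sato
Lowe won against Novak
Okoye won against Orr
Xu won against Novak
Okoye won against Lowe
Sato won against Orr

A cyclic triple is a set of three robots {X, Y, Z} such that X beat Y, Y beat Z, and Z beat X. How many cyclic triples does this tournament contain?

Win totals: Nkem 4, Orr 2, Xu 2, Okoye 5, Mori 6, Tam 6, Sato 6, Novak 0, Lowe 5.
A robot with w wins dominates both others in C(w,2) triples; summing gives 6 + 1 + 1 + 10 + 15 + 15 + 15 + 0 + 10 = 73 transitive triples.
Total triples C(9,3) = 84, so cyclic triples = 84 − 73 = 11.

11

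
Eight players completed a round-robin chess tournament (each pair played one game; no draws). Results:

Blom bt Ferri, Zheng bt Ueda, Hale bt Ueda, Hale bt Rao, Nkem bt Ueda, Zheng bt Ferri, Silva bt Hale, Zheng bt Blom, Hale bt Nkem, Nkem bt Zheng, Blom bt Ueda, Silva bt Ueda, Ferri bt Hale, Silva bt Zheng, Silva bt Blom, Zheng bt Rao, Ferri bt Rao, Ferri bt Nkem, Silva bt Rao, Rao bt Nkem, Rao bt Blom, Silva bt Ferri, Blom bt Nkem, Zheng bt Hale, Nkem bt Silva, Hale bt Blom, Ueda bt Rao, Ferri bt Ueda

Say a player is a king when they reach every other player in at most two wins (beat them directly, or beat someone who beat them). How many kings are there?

Hale reaches everyone (king).
Ueda cannot reach Hale, Silva, Zheng, Ferri in two steps.
Silva reaches everyone (king).
Nkem reaches everyone (king).
Zheng cannot reach Silva in two steps.
Blom reaches everyone (king).
Rao cannot reach Hale in two steps.
Ferri reaches everyone (king).
Kings: Hale, Silva, Nkem, Blom, Ferri — 5.

5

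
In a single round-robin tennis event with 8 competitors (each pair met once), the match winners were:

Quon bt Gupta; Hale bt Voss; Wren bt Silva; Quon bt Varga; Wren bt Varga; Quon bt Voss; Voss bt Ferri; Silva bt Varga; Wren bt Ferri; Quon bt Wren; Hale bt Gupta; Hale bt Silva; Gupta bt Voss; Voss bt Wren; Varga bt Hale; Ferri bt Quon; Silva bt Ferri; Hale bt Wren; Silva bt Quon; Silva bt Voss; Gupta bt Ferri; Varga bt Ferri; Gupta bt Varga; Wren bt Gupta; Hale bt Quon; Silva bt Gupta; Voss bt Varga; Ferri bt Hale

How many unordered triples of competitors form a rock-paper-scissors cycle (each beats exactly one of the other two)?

Win totals: Hale 5, Gupta 3, Varga 2, Silva 5, Voss 3, Quon 4, Ferri 2, Wren 4.
A competitor with w wins dominates both others in C(w,2) triples; summing gives 10 + 3 + 1 + 10 + 3 + 6 + 1 + 6 = 40 transitive triples.
Total triples C(8,3) = 56, so cyclic triples = 56 − 40 = 16.

16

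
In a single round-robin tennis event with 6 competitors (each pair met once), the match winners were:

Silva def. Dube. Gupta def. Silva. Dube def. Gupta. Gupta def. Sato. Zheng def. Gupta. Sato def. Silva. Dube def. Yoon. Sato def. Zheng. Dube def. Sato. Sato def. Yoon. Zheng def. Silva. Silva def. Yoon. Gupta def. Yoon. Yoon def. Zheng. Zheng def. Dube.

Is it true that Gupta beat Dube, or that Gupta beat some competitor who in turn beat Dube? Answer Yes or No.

Gupta did not beat Dube directly.
Gupta beat Yoon, Silva, Sato. Of those, Silva beat Dube.

Yes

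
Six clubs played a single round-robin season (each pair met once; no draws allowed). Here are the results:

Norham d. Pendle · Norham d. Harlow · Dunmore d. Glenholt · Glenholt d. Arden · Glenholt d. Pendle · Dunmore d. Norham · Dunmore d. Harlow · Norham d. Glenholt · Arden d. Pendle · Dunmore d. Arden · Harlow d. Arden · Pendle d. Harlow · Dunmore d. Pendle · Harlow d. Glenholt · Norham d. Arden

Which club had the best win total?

Win totals: Harlow 2, Norham 4, Arden 1, Dunmore 5, Glenholt 2, Pendle 1.
Dunmore leads with 5 wins (next highest: 4).

Dunmore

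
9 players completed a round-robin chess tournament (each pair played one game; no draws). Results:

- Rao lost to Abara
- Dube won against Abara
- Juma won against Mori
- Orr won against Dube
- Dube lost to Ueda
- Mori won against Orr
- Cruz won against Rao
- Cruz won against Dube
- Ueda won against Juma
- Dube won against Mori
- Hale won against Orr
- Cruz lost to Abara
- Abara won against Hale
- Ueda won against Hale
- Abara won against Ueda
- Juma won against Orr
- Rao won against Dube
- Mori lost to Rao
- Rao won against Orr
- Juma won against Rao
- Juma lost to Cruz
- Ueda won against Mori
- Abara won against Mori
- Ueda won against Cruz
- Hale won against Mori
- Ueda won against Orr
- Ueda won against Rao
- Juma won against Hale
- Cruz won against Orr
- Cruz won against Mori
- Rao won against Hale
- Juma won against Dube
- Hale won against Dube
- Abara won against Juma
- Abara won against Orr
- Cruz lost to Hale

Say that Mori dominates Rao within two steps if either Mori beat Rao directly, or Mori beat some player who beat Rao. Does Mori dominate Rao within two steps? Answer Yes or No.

Mori did not beat Rao directly.
Mori beat Orr, but each of them lost to Rao. No two-step path.

No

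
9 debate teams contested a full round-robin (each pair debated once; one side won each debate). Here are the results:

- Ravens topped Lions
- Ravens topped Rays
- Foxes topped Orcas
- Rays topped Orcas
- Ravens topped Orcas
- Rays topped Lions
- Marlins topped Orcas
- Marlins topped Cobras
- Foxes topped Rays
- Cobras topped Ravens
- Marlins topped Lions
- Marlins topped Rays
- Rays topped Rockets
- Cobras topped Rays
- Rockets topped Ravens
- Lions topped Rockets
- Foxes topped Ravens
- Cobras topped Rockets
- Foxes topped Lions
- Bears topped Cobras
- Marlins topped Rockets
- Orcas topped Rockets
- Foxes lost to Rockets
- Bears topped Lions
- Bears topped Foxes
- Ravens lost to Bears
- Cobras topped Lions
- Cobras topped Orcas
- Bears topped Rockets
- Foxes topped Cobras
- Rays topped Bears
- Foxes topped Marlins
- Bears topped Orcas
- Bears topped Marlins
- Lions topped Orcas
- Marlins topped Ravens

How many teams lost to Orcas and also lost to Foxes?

0

Orcas beat: Rockets.
Foxes beat: Orcas, Marlins, Ravens, Cobras, Rays, Lions.
No one was beaten by both.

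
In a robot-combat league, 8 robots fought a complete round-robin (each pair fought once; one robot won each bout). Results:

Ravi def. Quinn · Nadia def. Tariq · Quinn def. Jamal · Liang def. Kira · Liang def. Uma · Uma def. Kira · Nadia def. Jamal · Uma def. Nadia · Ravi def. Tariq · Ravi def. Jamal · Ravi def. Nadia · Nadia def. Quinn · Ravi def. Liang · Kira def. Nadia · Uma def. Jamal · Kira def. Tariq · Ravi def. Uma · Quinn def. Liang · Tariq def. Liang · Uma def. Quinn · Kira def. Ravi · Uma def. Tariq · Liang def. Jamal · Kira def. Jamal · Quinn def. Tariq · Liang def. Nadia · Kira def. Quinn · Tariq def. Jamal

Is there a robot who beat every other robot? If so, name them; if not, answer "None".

Highest win total is Ravi with 6 (out of 7 possible).
Ravi lost to Kira, so no robot went undefeated.

None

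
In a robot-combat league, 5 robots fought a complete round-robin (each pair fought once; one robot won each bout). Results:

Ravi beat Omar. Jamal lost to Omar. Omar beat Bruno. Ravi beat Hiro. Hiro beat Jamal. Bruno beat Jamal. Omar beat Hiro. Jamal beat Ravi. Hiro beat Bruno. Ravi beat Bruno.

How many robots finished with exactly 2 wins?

Win totals: Ravi 3, Jamal 1, Hiro 2, Omar 3, Bruno 1.
Exactly 2: Hiro — 1 robot.

1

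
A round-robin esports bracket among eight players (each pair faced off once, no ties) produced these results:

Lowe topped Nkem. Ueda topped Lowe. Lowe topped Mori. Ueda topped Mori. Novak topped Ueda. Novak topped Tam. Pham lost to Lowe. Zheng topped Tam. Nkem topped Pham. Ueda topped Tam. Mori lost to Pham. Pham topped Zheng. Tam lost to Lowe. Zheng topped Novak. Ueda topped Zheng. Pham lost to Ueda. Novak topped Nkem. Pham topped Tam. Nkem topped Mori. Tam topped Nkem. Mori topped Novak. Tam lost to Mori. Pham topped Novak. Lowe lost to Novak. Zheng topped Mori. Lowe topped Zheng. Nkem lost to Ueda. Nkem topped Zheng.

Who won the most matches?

Win totals: Novak 4, Lowe 5, Tam 1, Nkem 3, Pham 4, Mori 2, Ueda 6, Zheng 3.
Ueda leads with 6 wins (next highest: 5).

Ueda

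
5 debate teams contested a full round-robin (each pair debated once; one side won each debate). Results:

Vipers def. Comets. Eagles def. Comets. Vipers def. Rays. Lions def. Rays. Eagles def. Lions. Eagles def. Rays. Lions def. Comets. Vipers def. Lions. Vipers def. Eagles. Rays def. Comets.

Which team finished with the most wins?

Win totals: Lions 2, Vipers 4, Rays 1, Eagles 3, Comets 0.
Vipers leads with 4 wins (next highest: 3).

Vipers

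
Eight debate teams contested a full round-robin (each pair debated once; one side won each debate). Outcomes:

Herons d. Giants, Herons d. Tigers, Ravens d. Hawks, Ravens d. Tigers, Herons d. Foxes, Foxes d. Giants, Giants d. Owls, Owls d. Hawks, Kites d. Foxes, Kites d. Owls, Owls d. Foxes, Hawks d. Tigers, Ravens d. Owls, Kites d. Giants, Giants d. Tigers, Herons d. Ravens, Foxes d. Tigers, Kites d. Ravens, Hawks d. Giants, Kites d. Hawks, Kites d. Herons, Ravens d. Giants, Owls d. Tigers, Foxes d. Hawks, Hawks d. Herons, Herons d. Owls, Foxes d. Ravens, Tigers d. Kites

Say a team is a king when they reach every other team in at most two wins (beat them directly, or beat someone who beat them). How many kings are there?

Herons reaches everyone (king).
Ravens reaches everyone (king).
Foxes reaches everyone (king).
Giants cannot reach Herons, Ravens in two steps.
Tigers reaches everyone (king).
Kites reaches everyone (king).
Owls reaches everyone (king).
Hawks reaches everyone (king).
Kings: Herons, Ravens, Foxes, Tigers, Kites, Owls, Hawks — 7.

7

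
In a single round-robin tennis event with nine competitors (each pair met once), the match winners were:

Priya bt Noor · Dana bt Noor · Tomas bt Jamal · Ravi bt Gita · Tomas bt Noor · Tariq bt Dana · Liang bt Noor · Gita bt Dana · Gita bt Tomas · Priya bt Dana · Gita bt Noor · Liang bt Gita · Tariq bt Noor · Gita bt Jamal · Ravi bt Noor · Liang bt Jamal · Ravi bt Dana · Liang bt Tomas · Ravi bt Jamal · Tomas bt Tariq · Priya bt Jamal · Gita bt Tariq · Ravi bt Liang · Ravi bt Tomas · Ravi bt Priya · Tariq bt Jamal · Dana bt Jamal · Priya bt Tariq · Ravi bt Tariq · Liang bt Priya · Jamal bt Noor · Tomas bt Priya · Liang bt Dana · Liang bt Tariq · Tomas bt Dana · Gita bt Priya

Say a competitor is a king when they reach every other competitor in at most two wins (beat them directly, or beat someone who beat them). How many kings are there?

Noor cannot reach Priya, Tomas, Jamal, Liang, Gita, Tariq, Ravi, Dana in two steps.
Priya cannot reach Tomas, Liang, Gita, Ravi in two steps.
Tomas cannot reach Liang, Gita, Ravi in two steps.
Jamal cannot reach Priya, Tomas, Liang, Gita, Tariq, Ravi, Dana in two steps.
Liang cannot reach Ravi in two steps.
Gita cannot reach Liang, Ravi in two steps.
Tariq cannot reach Priya, Tomas, Liang, Gita, Ravi in two steps.
Ravi reaches everyone (king).
Dana cannot reach Priya, Tomas, Liang, Gita, Tariq, Ravi in two steps.
Kings: Ravi — 1.

1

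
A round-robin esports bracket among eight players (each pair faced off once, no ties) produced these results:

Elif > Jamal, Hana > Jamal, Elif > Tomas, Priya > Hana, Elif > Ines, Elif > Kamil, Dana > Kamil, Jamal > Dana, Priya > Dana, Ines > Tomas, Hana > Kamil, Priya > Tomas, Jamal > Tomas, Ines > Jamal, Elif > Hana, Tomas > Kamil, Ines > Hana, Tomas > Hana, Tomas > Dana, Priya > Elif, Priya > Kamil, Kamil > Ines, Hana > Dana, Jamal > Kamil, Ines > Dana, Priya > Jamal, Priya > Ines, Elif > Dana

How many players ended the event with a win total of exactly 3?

3

Win totals: Jamal 3, Dana 1, Hana 3, Elif 6, Tomas 3, Kamil 1, Ines 4, Priya 7.
Exactly 3: Jamal, Hana, Tomas — 3 players.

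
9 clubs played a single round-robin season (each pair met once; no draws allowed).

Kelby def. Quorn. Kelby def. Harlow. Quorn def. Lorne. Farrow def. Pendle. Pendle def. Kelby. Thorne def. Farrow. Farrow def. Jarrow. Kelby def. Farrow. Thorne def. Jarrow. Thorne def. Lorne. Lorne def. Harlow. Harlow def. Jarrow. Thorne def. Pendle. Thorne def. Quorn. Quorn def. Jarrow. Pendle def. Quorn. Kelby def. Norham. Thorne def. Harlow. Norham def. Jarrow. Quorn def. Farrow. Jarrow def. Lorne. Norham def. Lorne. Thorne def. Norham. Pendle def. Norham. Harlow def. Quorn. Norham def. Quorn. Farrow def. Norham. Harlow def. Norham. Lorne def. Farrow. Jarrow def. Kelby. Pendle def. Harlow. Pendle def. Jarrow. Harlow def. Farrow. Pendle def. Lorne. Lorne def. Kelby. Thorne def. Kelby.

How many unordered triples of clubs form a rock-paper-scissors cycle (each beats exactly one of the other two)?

16

Win totals: Jarrow 2, Norham 3, Kelby 4, Lorne 3, Farrow 3, Thorne 8, Harlow 4, Quorn 3, Pendle 6.
A club with w wins dominates both others in C(w,2) triples; summing gives 1 + 3 + 6 + 3 + 3 + 28 + 6 + 3 + 15 = 68 transitive triples.
Total triples C(9,3) = 84, so cyclic triples = 84 − 68 = 16.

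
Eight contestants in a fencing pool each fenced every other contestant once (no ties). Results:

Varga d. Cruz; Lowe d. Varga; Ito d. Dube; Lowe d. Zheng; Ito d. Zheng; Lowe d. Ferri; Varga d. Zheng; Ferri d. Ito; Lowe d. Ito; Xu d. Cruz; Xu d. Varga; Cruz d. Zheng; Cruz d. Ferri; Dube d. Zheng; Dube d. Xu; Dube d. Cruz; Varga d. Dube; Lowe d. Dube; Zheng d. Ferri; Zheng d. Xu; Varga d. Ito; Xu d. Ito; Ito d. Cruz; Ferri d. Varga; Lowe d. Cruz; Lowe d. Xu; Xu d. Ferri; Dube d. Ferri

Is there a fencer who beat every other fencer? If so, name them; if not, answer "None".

Lowe

Lowe has 7 wins out of 7 opponents — a perfect record.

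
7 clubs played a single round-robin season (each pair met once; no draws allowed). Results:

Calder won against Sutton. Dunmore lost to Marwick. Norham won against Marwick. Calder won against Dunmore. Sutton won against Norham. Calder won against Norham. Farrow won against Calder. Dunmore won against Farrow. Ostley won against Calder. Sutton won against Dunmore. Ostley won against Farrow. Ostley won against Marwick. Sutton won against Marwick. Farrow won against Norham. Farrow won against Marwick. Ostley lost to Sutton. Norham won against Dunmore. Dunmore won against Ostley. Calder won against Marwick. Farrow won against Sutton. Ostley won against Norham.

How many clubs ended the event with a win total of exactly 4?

4

Win totals: Calder 4, Marwick 1, Sutton 4, Farrow 4, Ostley 4, Norham 2, Dunmore 2.
Exactly 4: Calder, Sutton, Farrow, Ostley — 4 clubs.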